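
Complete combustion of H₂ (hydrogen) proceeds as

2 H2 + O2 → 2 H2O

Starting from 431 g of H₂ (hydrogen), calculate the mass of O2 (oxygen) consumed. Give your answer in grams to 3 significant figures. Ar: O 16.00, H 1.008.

M(H2) = 2(1.008) = 2.016 g/mol.
M(O2) = 2(16.00) = 32.00 g/mol.
n(H2) = 431.0 g / 2.016 g/mol = 213.8 mol.
From the equation the H2:O2 mole ratio is 2:1, so n(O2) = 213.8 × 1/2 = 106.9 mol.
Mass of O2 = 106.9 mol × 32.00 g/mol = 3421 g.

3420 g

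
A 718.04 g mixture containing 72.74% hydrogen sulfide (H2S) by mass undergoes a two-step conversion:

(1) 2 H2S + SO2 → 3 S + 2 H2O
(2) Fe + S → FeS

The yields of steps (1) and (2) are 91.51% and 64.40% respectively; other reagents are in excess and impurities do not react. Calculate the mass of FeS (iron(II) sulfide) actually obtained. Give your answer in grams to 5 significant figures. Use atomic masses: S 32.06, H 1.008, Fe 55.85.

Pure H2S = 718.04 × 0.7274 = 522.302 g.
M(H2S) = 2(1.008) + 32.06 = 34.076 g/mol.
M(FeS) = 55.85 + 32.06 = 87.91 g/mol.
n(H2S) = 522.302 / 34.076 = 15.3276 mol.
Step 1 (H2S:S = 2:3): theoretical n(S) = 22.9914 mol; at 91.51% yield, n(S) = 21.0394 mol.
Step 2 (S:FeS = 1:1): theoretical n(FeS) = 21.0394 mol, so theoretical mass = 21.0394 × 87.91 = 1849.57 g.
At 64.40% yield, actual mass of FeS = 1849.57 × 0.6440 = 1191.12 g.

1191.1 g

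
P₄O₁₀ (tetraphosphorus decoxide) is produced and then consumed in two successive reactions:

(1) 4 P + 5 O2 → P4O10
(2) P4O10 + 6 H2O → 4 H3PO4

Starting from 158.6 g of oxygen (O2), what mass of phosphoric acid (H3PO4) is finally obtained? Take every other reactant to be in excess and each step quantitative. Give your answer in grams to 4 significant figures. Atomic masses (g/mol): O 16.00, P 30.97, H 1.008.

388.5 g

M(O2) = 2(16.00) = 32.00 g/mol.
M(H3PO4) = 3(1.008) + 30.97 + 4(16.00) = 97.994 g/mol.
n(O2) = 158.60 / 32.00 = 4.9562 mol.
Step 1 gives a 5:1 ratio of O2 to P4O10, so n(P4O10) = 0.99125 mol.
In step 2 the P4O10:H3PO4 ratio is 1:4, so n(H3PO4) = 3.9650 mol.
Mass of H3PO4 = 3.9650 × 97.994 = 388.55 g.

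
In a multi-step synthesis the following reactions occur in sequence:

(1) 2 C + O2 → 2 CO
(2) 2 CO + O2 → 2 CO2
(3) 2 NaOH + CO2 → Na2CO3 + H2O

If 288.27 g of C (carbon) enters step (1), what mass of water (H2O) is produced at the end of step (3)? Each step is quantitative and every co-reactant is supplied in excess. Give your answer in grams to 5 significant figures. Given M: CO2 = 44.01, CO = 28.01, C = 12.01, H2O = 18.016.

n(C) = 288.27 / 12.01 = 24.0025 mol.
Reaction (1): C→CO ratio 2:2 ⇒ n(CO) = 24.0025 mol.
Reaction (2): CO→CO2 ratio 2:2 ⇒ n(CO2) = 24.0025 mol.
Reaction (3): CO2→H2O ratio 1:1 ⇒ n(H2O) = 24.0025 mol.
Mass of H2O = 24.0025 × 18.016 = 432.429 g.

432.43 g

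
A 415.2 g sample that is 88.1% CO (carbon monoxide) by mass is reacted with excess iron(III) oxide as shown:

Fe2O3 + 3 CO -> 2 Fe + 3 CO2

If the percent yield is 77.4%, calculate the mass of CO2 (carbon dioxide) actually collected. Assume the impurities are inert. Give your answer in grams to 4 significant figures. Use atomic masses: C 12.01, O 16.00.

444.8 g

Pure CO available = 415.2 g × 0.881 = 365.79 g.
M(CO) = 12.01 + 16.00 = 28.01 g/mol.
M(CO2) = 12.01 + 2(16.00) = 44.01 g/mol.
n(CO) = 365.79 g / 28.01 g/mol = 13.059 mol.
From the equation the CO:CO2 mole ratio is 3:3, so n(CO2) = 13.059 × 3/3 = 13.059 mol.
Mass of CO2 = 13.059 mol × 44.01 g/mol = 574.74 g.
Actual mass collected = 574.74 g × 0.774 = 444.85 g.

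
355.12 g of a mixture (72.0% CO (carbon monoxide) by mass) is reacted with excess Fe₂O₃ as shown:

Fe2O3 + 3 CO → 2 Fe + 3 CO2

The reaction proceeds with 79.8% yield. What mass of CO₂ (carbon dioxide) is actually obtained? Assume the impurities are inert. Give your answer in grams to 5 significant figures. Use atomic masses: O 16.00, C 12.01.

Pure CO available = 355.12 g × 0.720 = 255.686 g.
M(CO) = 12.01 + 16.00 = 28.01 g/mol.
M(CO2) = 12.01 + 2(16.00) = 44.01 g/mol.
n(CO) = 255.686 g / 28.01 g/mol = 9.12840 mol.
From the equation the CO:CO2 mole ratio is 3:3, so n(CO2) = 9.12840 × 3/3 = 9.12840 mol.
Mass of CO2 = 9.12840 mol × 44.01 g/mol = 401.741 g.
Actual mass collected = 401.741 g × 0.798 = 320.589 g.

320.59 g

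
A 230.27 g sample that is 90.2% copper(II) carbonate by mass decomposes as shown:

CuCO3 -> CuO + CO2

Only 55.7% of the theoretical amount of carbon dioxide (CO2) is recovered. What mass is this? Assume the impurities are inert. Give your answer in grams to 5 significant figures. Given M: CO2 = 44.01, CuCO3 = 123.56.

Pure CuCO3 available = 230.27 g × 0.902 = 207.704 g.
n(CuCO3) = 207.704 g / 123.56 g/mol = 1.68099 mol.
From the equation the CuCO3:CO2 mole ratio is 1:1, so n(CO2) = 1.68099 × 1/1 = 1.68099 mol.
Mass of CO2 = 1.68099 mol × 44.01 g/mol = 73.9805 g.
Actual mass collected = 73.9805 g × 0.557 = 41.2071 g.

41.207 g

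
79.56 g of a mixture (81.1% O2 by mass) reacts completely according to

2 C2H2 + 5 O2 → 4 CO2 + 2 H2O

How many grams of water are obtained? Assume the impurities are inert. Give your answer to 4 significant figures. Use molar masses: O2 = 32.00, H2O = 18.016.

14.53 g

Mass of pure O2 = 79.56 g × 0.811 = 64.523 g.
n(O2) = 64.523 g / 32.00 g/mol = 2.0163 mol.
From the equation the O2:H2O mole ratio is 5:2, so n(H2O) = 2.0163 × 2/5 = 0.80654 mol.
Mass of H2O = 0.80654 mol × 18.016 g/mol = 14.531 g.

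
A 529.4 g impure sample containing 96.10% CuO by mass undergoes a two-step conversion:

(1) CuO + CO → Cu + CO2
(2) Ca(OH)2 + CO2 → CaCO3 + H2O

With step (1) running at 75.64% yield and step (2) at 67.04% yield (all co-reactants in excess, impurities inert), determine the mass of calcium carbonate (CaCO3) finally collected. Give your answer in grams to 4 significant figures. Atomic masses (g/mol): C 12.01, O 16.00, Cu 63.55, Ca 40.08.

324.6 g

Pure CuO = 529.4 × 0.9610 = 508.75 g.
M(CuO) = 63.55 + 16.00 = 79.55 g/mol.
M(CaCO3) = 40.08 + 12.01 + 3(16.00) = 100.09 g/mol.
n(CuO) = 508.75 / 79.55 = 6.3954 mol.
Step 1 (CuO:CO2 = 1:1): theoretical n(CO2) = 6.3954 mol; at 75.64% yield, n(CO2) = 4.8375 mol.
Step 2 (CO2:CaCO3 = 1:1): theoretical n(CaCO3) = 4.8375 mol, so theoretical mass = 4.8375 × 100.09 = 484.18 g.
At 67.04% yield, actual mass of CaCO3 = 484.18 × 0.6704 = 324.60 g.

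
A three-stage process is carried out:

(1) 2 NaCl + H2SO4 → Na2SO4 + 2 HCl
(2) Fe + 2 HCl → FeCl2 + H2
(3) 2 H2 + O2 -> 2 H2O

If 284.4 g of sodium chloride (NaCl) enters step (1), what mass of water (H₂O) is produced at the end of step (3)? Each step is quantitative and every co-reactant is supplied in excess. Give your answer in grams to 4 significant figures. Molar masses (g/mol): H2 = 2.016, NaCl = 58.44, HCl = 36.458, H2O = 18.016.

n(NaCl) = 284.4 / 58.44 = 4.8665 mol.
Reaction (1): NaCl→HCl ratio 2:2 ⇒ n(HCl) = 4.8665 mol.
Reaction (2): HCl→H2 ratio 2:1 ⇒ n(H2) = 2.4333 mol.
Reaction (3): H2→H2O ratio 2:2 ⇒ n(H2O) = 2.4333 mol.
Mass of H2O = 2.4333 × 18.016 = 43.838 g.

43.84 g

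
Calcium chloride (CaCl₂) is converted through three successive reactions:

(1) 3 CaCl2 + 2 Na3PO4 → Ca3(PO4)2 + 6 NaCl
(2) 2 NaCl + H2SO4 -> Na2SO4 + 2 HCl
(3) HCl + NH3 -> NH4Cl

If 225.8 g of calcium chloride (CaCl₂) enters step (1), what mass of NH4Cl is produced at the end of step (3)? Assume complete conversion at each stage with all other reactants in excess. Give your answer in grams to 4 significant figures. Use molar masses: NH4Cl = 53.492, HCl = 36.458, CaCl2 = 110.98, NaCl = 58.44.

217.7 g

n(CaCl2) = 225.8 / 110.98 = 2.0346 mol.
Reaction (1): CaCl2→NaCl ratio 3:6 ⇒ n(NaCl) = 4.0692 mol.
Reaction (2): NaCl→HCl ratio 2:2 ⇒ n(HCl) = 4.0692 mol.
Reaction (3): HCl→NH4Cl ratio 1:1 ⇒ n(NH4Cl) = 4.0692 mol.
Mass of NH4Cl = 4.0692 × 53.492 = 217.67 g.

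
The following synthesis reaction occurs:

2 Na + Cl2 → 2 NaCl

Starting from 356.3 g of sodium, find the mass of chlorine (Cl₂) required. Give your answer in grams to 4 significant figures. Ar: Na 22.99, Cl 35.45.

549.4 g

M(Na) = 22.99 g/mol.
M(Cl2) = 2(35.45) = 70.90 g/mol.
n(Na) = 356.30 g / 22.99 g/mol = 15.498 mol.
From the equation the Na:Cl2 mole ratio is 2:1, so n(Cl2) = 15.498 × 1/2 = 7.7490 mol.
Mass of Cl2 = 7.7490 mol × 70.90 g/mol = 549.41 g.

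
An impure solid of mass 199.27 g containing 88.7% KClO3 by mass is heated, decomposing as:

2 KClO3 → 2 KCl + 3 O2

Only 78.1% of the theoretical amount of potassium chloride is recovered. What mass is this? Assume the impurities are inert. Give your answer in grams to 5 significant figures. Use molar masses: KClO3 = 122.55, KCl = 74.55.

83.975 g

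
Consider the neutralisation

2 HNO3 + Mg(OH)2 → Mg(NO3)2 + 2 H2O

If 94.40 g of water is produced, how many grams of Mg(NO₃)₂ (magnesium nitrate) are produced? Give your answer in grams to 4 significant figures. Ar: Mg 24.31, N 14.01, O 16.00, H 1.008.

M(H2O) = 2(1.008) + 16.00 = 18.016 g/mol.
M(Mg(NO3)2) = 24.31 + 2(14.01) + 6(16.00) = 148.33 g/mol.
n(H2O) = 94.400 g / 18.016 g/mol = 5.2398 mol.
From the equation the H2O:Mg(NO3)2 mole ratio is 2:1, so n(Mg(NO3)2) = 5.2398 × 1/2 = 2.6199 mol.
Mass of Mg(NO3)2 = 2.6199 mol × 148.33 g/mol = 388.61 g.

388.6 g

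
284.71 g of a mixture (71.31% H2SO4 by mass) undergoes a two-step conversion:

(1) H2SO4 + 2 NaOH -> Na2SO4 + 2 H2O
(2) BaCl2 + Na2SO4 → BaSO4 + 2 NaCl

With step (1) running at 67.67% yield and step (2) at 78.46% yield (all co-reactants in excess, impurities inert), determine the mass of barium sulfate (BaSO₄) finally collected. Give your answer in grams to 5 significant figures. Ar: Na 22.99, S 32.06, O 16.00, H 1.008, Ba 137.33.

Pure H2SO4 = 284.71 × 0.7131 = 203.027 g.
M(H2SO4) = 2(1.008) + 32.06 + 4(16.00) = 98.076 g/mol.
M(BaSO4) = 137.33 + 32.06 + 4(16.00) = 233.39 g/mol.
n(H2SO4) = 203.027 / 98.076 = 2.07010 mol.
Step 1 (H2SO4:Na2SO4 = 1:1): theoretical n(Na2SO4) = 2.07010 mol; at 67.67% yield, n(Na2SO4) = 1.40083 mol.
Step 2 (Na2SO4:BaSO4 = 1:1): theoretical n(BaSO4) = 1.40083 mol, so theoretical mass = 1.40083 × 233.39 = 326.941 g.
At 78.46% yield, actual mass of BaSO4 = 326.941 × 0.7846 = 256.518 g.

256.52 g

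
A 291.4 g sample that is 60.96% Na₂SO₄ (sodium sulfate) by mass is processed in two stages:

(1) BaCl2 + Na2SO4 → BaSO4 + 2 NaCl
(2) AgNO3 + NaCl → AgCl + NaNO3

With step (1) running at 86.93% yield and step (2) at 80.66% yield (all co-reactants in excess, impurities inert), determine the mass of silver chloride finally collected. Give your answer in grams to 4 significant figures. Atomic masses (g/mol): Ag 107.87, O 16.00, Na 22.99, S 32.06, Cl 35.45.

251.4 g

Pure Na2SO4 = 291.4 × 0.6096 = 177.64 g.
M(Na2SO4) = 2(22.99) + 32.06 + 4(16.00) = 142.04 g/mol.
M(AgCl) = 107.87 + 35.45 = 143.32 g/mol.
n(Na2SO4) = 177.64 / 142.04 = 1.2506 mol.
Step 1 (Na2SO4:NaCl = 1:2): theoretical n(NaCl) = 2.5012 mol; at 86.93% yield, n(NaCl) = 2.1743 mol.
Step 2 (NaCl:AgCl = 1:1): theoretical n(AgCl) = 2.1743 mol, so theoretical mass = 2.1743 × 143.32 = 311.62 g.
At 80.66% yield, actual mass of AgCl = 311.62 × 0.8066 = 251.36 g.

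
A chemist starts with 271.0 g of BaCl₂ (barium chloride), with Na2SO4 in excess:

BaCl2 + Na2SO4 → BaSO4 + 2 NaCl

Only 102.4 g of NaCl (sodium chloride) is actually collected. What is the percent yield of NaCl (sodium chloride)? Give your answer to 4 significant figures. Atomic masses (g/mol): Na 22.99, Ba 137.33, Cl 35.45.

67.32 %

M(BaCl2) = 137.33 + 2(35.45) = 208.23 g/mol.
M(NaCl) = 22.99 + 35.45 = 58.44 g/mol.
n(BaCl2) = 271.00 g / 208.23 g/mol = 1.3014 mol.
From the equation the BaCl2:NaCl mole ratio is 1:2, so n(NaCl) = 1.3014 × 2/1 = 2.6029 mol.
Mass of NaCl = 2.6029 mol × 58.44 g/mol = 152.11 g.
This is the theoretical yield. Percent yield = 102.4 g / 152.11 g × 100% = 67.318%.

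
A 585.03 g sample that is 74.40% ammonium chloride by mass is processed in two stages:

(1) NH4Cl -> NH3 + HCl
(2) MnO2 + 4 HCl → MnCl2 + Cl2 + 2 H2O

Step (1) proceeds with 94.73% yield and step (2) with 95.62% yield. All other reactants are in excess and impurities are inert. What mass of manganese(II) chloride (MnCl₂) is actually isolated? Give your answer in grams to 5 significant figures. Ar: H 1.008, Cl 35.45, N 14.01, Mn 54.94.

Pure NH4Cl = 585.03 × 0.7440 = 435.262 g.
M(NH4Cl) = 14.01 + 4(1.008) + 35.45 = 53.492 g/mol.
M(MnCl2) = 54.94 + 2(35.45) = 125.84 g/mol.
n(NH4Cl) = 435.262 / 53.492 = 8.13696 mol.
Step 1 (NH4Cl:HCl = 1:1): theoretical n(HCl) = 8.13696 mol; at 94.73% yield, n(HCl) = 7.70814 mol.
Step 2 (HCl:MnCl2 = 4:1): theoretical n(MnCl2) = 1.92704 mol, so theoretical mass = 1.92704 × 125.84 = 242.498 g.
At 95.62% yield, actual mass of MnCl2 = 242.498 × 0.9562 = 231.877 g.

231.88 g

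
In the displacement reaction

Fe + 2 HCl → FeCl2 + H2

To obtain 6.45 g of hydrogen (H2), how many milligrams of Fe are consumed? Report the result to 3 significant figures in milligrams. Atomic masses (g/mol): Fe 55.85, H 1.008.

179000 mg

M(H2) = 2(1.008) = 2.016 g/mol.
M(Fe) = 55.85 g/mol.
n(H2) = 6.450 g / 2.016 g/mol = 3.199 mol.
From the equation the H2:Fe mole ratio is 1:1, so n(Fe) = 3.199 × 1/1 = 3.199 mol.
Mass of Fe = 3.199 mol × 55.85 g/mol = 178.7 g.
Converting to mg: 178.7 g = 179000 mg.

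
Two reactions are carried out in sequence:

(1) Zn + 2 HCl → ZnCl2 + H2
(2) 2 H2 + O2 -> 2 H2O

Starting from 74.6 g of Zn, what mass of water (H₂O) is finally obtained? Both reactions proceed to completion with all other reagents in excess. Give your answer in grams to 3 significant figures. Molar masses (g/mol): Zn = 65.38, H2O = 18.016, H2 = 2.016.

n(Zn) = 74.60 / 65.38 = 1.141 mol.
Step 1 gives a 1:1 ratio of Zn to H2, so n(H2) = 1.141 mol.
In step 2 the H2:H2O ratio is 2:2, so n(H2O) = 1.141 mol.
Mass of H2O = 1.141 × 18.016 = 20.56 g.

20.6 g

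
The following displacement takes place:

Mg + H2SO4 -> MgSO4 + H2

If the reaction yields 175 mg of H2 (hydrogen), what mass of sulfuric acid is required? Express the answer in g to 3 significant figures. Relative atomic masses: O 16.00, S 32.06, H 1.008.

8.51 g

M(H2) = 2(1.008) = 2.016 g/mol.
M(H2SO4) = 2(1.008) + 32.06 + 4(16.00) = 98.076 g/mol.
Convert: 175 mg = 0.1750 g.
n(H2) = 0.1750 g / 2.016 g/mol = 0.08681 mol.
From the equation the H2:H2SO4 mole ratio is 1:1, so n(H2SO4) = 0.08681 × 1/1 = 0.08681 mol.
Mass of H2SO4 = 0.08681 mol × 98.076 g/mol = 8.514 g.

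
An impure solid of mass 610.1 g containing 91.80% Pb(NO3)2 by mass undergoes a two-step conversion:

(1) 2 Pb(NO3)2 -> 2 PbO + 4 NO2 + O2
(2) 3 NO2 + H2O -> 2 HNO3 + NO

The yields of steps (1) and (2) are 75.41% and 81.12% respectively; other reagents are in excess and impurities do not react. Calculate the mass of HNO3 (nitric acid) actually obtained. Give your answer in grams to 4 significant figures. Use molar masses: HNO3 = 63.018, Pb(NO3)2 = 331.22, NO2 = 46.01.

86.91 g

Pure Pb(NO3)2 = 610.1 × 0.9180 = 560.07 g.
n(Pb(NO3)2) = 560.07 / 331.22 = 1.6909 mol.
Step 1 (Pb(NO3)2:NO2 = 2:4): theoretical n(NO2) = 3.3819 mol; at 75.41% yield, n(NO2) = 2.5503 mol.
Step 2 (NO2:HNO3 = 3:2): theoretical n(HNO3) = 1.7002 mol, so theoretical mass = 1.7002 × 63.018 = 107.14 g.
At 81.12% yield, actual mass of HNO3 = 107.14 × 0.8112 = 86.914 g.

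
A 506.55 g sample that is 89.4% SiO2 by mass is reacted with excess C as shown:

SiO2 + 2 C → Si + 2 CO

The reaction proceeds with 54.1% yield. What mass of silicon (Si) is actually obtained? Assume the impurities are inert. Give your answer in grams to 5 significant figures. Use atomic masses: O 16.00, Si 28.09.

Pure SiO2 available = 506.55 g × 0.894 = 452.856 g.
M(SiO2) = 28.09 + 2(16.00) = 60.09 g/mol.
M(Si) = 28.09 g/mol.
n(SiO2) = 452.856 g / 60.09 g/mol = 7.53629 mol.
From the equation the SiO2:Si mole ratio is 1:1, so n(Si) = 7.53629 × 1/1 = 7.53629 mol.
Mass of Si = 7.53629 mol × 28.09 g/mol = 211.694 g.
Actual mass collected = 211.694 g × 0.541 = 114.527 g.

114.53 g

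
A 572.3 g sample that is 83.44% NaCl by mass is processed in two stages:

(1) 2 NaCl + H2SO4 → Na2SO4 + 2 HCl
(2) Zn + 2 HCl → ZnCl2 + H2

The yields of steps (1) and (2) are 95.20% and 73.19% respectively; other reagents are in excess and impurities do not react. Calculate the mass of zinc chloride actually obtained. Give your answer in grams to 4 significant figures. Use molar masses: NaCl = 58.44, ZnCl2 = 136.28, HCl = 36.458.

Pure NaCl = 572.3 × 0.8344 = 477.53 g.
n(NaCl) = 477.53 / 58.44 = 8.1712 mol.
Step 1 (NaCl:HCl = 2:2): theoretical n(HCl) = 8.1712 mol; at 95.20% yield, n(HCl) = 7.7790 mol.
Step 2 (HCl:ZnCl2 = 2:1): theoretical n(ZnCl2) = 3.8895 mol, so theoretical mass = 3.8895 × 136.28 = 530.06 g.
At 73.19% yield, actual mass of ZnCl2 = 530.06 × 0.7319 = 387.95 g.

388.0 g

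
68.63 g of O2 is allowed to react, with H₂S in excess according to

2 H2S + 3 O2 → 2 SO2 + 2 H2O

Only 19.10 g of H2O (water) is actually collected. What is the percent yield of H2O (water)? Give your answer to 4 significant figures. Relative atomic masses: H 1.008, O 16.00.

M(O2) = 2(16.00) = 32.00 g/mol.
M(H2O) = 2(1.008) + 16.00 = 18.016 g/mol.
n(O2) = 68.630 g / 32.00 g/mol = 2.1447 mol.
From the equation the O2:H2O mole ratio is 3:2, so n(H2O) = 2.1447 × 2/3 = 1.4298 mol.
Mass of H2O = 1.4298 mol × 18.016 g/mol = 25.759 g.
This is the theoretical yield. Percent yield = 19.10 g / 25.759 g × 100% = 74.148%.

74.15 %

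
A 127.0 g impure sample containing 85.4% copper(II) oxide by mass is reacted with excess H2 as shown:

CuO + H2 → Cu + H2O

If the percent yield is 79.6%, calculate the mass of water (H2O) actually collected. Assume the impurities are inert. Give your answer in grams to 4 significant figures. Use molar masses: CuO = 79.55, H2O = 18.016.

Pure CuO available = 127.0 g × 0.854 = 108.46 g.
n(CuO) = 108.46 g / 79.55 g/mol = 1.3634 mol.
From the equation the CuO:H2O mole ratio is 1:1, so n(H2O) = 1.3634 × 1/1 = 1.3634 mol.
Mass of H2O = 1.3634 mol × 18.016 g/mol = 24.563 g.
Actual mass collected = 24.563 g × 0.796 = 19.552 g.

19.55 g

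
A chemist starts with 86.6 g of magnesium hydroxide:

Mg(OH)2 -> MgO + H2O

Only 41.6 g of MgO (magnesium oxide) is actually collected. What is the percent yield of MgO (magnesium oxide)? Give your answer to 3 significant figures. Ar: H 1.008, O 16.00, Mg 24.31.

M(Mg(OH)2) = 24.31 + 2(16.00) + 2(1.008) = 58.326 g/mol.
M(MgO) = 24.31 + 16.00 = 40.31 g/mol.
n(Mg(OH)2) = 86.60 g / 58.326 g/mol = 1.485 mol.
From the equation the Mg(OH)2:MgO mole ratio is 1:1, so n(MgO) = 1.485 × 1/1 = 1.485 mol.
Mass of MgO = 1.485 mol × 40.31 g/mol = 59.85 g.
This is the theoretical yield. Percent yield = 41.6 g / 59.85 g × 100% = 69.51%.

69.5 %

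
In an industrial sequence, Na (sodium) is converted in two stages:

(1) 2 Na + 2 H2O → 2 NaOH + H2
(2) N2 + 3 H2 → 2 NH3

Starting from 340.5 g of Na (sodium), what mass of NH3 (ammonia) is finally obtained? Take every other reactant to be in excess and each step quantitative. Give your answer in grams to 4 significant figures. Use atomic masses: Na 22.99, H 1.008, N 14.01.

84.10 g

M(Na) = 22.99 g/mol.
M(NH3) = 14.01 + 3(1.008) = 17.034 g/mol.
n(Na) = 340.50 / 22.99 = 14.811 mol.
Step 1 gives a 2:1 ratio of Na to H2, so n(H2) = 7.4054 mol.
In step 2 the H2:NH3 ratio is 3:2, so n(NH3) = 4.9369 mol.
Mass of NH3 = 4.9369 × 17.034 = 84.096 g.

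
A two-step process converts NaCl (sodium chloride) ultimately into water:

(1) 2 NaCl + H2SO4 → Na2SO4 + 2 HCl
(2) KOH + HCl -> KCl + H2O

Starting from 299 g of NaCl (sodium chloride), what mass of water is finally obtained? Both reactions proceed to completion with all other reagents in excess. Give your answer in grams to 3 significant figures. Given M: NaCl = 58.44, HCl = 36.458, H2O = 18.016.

92.2 g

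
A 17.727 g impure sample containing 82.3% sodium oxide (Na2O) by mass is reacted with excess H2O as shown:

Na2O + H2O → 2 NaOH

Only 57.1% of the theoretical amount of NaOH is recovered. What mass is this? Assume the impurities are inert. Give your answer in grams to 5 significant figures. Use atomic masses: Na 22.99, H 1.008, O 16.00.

10.752 g

Pure Na2O available = 17.727 g × 0.823 = 14.5893 g.
M(Na2O) = 2(22.99) + 16.00 = 61.98 g/mol.
M(NaOH) = 22.99 + 16.00 + 1.008 = 39.998 g/mol.
n(Na2O) = 14.5893 g / 61.98 g/mol = 0.235388 mol.
From the equation the Na2O:NaOH mole ratio is 1:2, so n(NaOH) = 0.235388 × 2/1 = 0.470775 mol.
Mass of NaOH = 0.470775 mol × 39.998 g/mol = 18.8301 g.
Actual mass collected = 18.8301 g × 0.571 = 10.7520 g.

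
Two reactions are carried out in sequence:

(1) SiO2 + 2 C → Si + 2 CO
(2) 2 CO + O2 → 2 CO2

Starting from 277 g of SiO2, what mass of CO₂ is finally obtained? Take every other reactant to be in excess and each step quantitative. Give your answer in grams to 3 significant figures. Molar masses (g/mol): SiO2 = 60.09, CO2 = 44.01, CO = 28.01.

406 g

n(SiO2) = 277.0 / 60.09 = 4.610 mol.
Step 1 gives a 1:2 ratio of SiO2 to CO, so n(CO) = 9.220 mol.
In step 2 the CO:CO2 ratio is 2:2, so n(CO2) = 9.220 mol.
Mass of CO2 = 9.220 × 44.01 = 405.8 g.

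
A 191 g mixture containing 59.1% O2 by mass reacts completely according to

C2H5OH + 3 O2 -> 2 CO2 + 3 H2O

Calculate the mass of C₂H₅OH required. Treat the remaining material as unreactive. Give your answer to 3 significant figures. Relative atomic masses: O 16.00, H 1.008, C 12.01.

Mass of pure O2 = 191 g × 0.591 = 112.9 g.
M(O2) = 2(16.00) = 32.00 g/mol.
M(C2H5OH) = 2(12.01) + 6(1.008) + 16.00 = 46.068 g/mol.
n(O2) = 112.9 g / 32.00 g/mol = 3.528 mol.
From the equation the O2:C2H5OH mole ratio is 3:1, so n(C2H5OH) = 3.528 × 1/3 = 1.176 mol.
Mass of C2H5OH = 1.176 mol × 46.068 g/mol = 54.17 g.

54.2 g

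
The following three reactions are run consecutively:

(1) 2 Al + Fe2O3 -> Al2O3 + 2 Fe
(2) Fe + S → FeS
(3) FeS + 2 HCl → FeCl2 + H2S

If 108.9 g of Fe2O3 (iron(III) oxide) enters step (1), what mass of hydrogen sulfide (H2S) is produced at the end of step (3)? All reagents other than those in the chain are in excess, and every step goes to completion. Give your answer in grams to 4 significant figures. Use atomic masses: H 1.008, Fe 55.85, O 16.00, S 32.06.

46.47 g

M(Fe2O3) = 2(55.85) + 3(16.00) = 159.70 g/mol.
M(H2S) = 2(1.008) + 32.06 = 34.076 g/mol.
n(Fe2O3) = 108.9 / 159.70 = 0.68190 mol.
Reaction (1): Fe2O3→Fe ratio 1:2 ⇒ n(Fe) = 1.3638 mol.
Reaction (2): Fe→FeS ratio 1:1 ⇒ n(FeS) = 1.3638 mol.
Reaction (3): FeS→H2S ratio 1:1 ⇒ n(H2S) = 1.3638 mol.
Mass of H2S = 1.3638 × 34.076 = 46.473 g.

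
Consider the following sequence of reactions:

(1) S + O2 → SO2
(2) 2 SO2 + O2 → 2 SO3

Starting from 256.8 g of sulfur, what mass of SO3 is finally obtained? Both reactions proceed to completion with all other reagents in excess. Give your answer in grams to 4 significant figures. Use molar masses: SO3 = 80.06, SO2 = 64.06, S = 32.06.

n(S) = 256.80 / 32.06 = 8.0100 mol.
Step 1 gives a 1:1 ratio of S to SO2, so n(SO2) = 8.0100 mol.
In step 2 the SO2:SO3 ratio is 2:2, so n(SO3) = 8.0100 mol.
Mass of SO3 = 8.0100 × 80.06 = 641.28 g.

641.3 g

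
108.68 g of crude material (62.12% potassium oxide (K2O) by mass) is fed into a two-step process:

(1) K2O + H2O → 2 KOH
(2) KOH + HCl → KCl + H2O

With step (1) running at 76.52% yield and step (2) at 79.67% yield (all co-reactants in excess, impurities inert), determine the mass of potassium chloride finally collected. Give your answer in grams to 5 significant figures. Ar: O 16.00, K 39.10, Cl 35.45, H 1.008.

Pure K2O = 108.68 × 0.6212 = 67.5120 g.
M(K2O) = 2(39.10) + 16.00 = 94.20 g/mol.
M(KCl) = 39.10 + 35.45 = 74.55 g/mol.
n(K2O) = 67.5120 / 94.20 = 0.716688 mol.
Step 1 (K2O:KOH = 1:2): theoretical n(KOH) = 1.43338 mol; at 76.52% yield, n(KOH) = 1.09682 mol.
Step 2 (KOH:KCl = 1:1): theoretical n(KCl) = 1.09682 mol, so theoretical mass = 1.09682 × 74.55 = 81.7679 g.
At 79.67% yield, actual mass of KCl = 81.7679 × 0.7967 = 65.1445 g.

65.144 g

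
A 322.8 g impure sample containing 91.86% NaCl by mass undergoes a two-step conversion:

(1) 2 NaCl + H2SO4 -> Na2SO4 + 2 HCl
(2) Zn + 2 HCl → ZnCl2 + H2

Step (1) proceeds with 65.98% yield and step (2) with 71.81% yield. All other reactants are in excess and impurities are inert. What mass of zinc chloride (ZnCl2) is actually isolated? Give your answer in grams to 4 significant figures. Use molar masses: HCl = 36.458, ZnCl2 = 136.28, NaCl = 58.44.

Pure NaCl = 322.8 × 0.9186 = 296.52 g.
n(NaCl) = 296.52 / 58.44 = 5.0740 mol.
Step 1 (NaCl:HCl = 2:2): theoretical n(HCl) = 5.0740 mol; at 65.98% yield, n(HCl) = 3.3478 mol.
Step 2 (HCl:ZnCl2 = 2:1): theoretical n(ZnCl2) = 1.6739 mol, so theoretical mass = 1.6739 × 136.28 = 228.12 g.
At 71.81% yield, actual mass of ZnCl2 = 228.12 × 0.7181 = 163.81 g.

163.8 g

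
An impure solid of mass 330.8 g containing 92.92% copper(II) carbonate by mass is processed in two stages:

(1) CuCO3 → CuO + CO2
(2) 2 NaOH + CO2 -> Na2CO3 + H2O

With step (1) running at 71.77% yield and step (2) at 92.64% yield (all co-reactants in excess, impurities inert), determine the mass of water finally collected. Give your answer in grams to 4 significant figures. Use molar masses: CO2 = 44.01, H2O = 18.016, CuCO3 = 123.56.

Pure CuCO3 = 330.8 × 0.9292 = 307.38 g.
n(CuCO3) = 307.38 / 123.56 = 2.4877 mol.
Step 1 (CuCO3:CO2 = 1:1): theoretical n(CO2) = 2.4877 mol; at 71.77% yield, n(CO2) = 1.7854 mol.
Step 2 (CO2:H2O = 1:1): theoretical n(H2O) = 1.7854 mol, so theoretical mass = 1.7854 × 18.016 = 32.166 g.
At 92.64% yield, actual mass of H2O = 32.166 × 0.9264 = 29.799 g.

29.80 g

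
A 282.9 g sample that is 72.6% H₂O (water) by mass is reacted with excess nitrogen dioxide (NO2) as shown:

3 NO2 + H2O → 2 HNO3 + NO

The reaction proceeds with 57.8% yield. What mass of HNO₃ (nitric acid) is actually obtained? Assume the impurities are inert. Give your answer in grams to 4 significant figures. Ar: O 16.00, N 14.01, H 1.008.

830.5 g

Pure H2O available = 282.9 g × 0.726 = 205.39 g.
M(H2O) = 2(1.008) + 16.00 = 18.016 g/mol.
M(HNO3) = 1.008 + 14.01 + 3(16.00) = 63.018 g/mol.
n(H2O) = 205.39 g / 18.016 g/mol = 11.400 mol.
From the equation the H2O:HNO3 mole ratio is 1:2, so n(HNO3) = 11.400 × 2/1 = 22.800 mol.
Mass of HNO3 = 22.800 mol × 63.018 g/mol = 1436.8 g.
Actual mass collected = 1436.8 g × 0.578 = 830.49 g.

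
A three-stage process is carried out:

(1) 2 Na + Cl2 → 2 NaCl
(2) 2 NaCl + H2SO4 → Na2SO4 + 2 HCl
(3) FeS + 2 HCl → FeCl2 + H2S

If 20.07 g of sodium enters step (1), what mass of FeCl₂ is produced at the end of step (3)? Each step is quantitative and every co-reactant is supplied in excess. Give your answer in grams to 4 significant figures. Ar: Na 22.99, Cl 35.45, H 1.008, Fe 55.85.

M(Na) = 22.99 g/mol.
M(FeCl2) = 55.85 + 2(35.45) = 126.75 g/mol.
n(Na) = 20.07 / 22.99 = 0.87299 mol.
Reaction (1): Na→NaCl ratio 2:2 ⇒ n(NaCl) = 0.87299 mol.
Reaction (2): NaCl→HCl ratio 2:2 ⇒ n(HCl) = 0.87299 mol.
Reaction (3): HCl→FeCl2 ratio 2:1 ⇒ n(FeCl2) = 0.43649 mol.
Mass of FeCl2 = 0.43649 × 126.75 = 55.326 g.

55.33 g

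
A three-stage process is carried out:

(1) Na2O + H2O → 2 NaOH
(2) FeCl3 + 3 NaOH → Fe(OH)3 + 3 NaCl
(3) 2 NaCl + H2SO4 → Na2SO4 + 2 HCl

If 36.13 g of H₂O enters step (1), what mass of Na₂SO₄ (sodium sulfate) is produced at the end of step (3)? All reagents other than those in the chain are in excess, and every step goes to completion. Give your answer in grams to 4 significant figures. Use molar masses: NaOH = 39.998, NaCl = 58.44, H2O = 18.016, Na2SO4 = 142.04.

n(H2O) = 36.13 / 18.016 = 2.0054 mol.
Reaction (1): H2O→NaOH ratio 1:2 ⇒ n(NaOH) = 4.0109 mol.
Reaction (2): NaOH→NaCl ratio 3:3 ⇒ n(NaCl) = 4.0109 mol.
Reaction (3): NaCl→Na2SO4 ratio 2:1 ⇒ n(Na2SO4) = 2.0054 mol.
Mass of Na2SO4 = 2.0054 × 142.04 = 284.85 g.

284.9 g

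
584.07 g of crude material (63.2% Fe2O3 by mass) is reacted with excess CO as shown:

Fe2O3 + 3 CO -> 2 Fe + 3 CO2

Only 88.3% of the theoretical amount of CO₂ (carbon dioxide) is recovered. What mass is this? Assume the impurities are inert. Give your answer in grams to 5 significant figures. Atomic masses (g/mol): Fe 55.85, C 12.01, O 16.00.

Pure Fe2O3 available = 584.07 g × 0.632 = 369.132 g.
M(Fe2O3) = 2(55.85) + 3(16.00) = 159.70 g/mol.
M(CO2) = 12.01 + 2(16.00) = 44.01 g/mol.
n(Fe2O3) = 369.132 g / 159.70 g/mol = 2.31141 mol.
From the equation the Fe2O3:CO2 mole ratio is 1:3, so n(CO2) = 2.31141 × 3/1 = 6.93423 mol.
Mass of CO2 = 6.93423 mol × 44.01 g/mol = 305.176 g.
Actual mass collected = 305.176 g × 0.883 = 269.470 g.

269.47 g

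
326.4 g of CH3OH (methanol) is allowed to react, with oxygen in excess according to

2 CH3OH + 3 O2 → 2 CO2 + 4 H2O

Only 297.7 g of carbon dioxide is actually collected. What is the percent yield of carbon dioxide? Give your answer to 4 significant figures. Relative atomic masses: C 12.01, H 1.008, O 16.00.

66.40 %

M(CH3OH) = 12.01 + 4(1.008) + 16.00 = 32.042 g/mol.
M(CO2) = 12.01 + 2(16.00) = 44.01 g/mol.
n(CH3OH) = 326.40 g / 32.042 g/mol = 10.187 mol.
From the equation the CH3OH:CO2 mole ratio is 2:2, so n(CO2) = 10.187 × 2/2 = 10.187 mol.
Mass of CO2 = 10.187 mol × 44.01 g/mol = 448.31 g.
This is the theoretical yield. Percent yield = 297.7 g / 448.31 g × 100% = 66.404%.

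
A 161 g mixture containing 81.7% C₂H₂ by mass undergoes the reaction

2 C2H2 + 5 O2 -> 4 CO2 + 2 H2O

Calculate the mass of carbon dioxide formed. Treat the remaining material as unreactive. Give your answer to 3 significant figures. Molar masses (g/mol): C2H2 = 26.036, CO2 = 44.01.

445 g

Mass of pure C2H2 = 161 g × 0.817 = 131.5 g.
n(C2H2) = 131.5 g / 26.036 g/mol = 5.052 mol.
From the equation the C2H2:CO2 mole ratio is 2:4, so n(CO2) = 5.052 × 4/2 = 10.10 mol.
Mass of CO2 = 10.10 mol × 44.01 g/mol = 444.7 g.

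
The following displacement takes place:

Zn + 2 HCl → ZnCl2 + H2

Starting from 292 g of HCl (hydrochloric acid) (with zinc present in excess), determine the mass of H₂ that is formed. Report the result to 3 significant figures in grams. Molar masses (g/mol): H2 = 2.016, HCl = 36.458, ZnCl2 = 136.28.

8.07 g

n(HCl) = 292.0 g / 36.458 g/mol = 8.009 mol.
From the equation the HCl:H2 mole ratio is 2:1, so n(H2) = 8.009 × 1/2 = 4.005 mol.
Mass of H2 = 4.005 mol × 2.016 g/mol = 8.073 g.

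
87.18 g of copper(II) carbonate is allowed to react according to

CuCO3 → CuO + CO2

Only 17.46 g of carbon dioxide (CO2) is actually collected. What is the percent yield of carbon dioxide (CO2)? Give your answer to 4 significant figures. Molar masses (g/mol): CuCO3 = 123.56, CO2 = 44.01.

56.23 %

n(CuCO3) = 87.180 g / 123.56 g/mol = 0.70557 mol.
From the equation the CuCO3:CO2 mole ratio is 1:1, so n(CO2) = 0.70557 × 1/1 = 0.70557 mol.
Mass of CO2 = 0.70557 mol × 44.01 g/mol = 31.052 g.
This is the theoretical yield. Percent yield = 17.46 g / 31.052 g × 100% = 56.228%.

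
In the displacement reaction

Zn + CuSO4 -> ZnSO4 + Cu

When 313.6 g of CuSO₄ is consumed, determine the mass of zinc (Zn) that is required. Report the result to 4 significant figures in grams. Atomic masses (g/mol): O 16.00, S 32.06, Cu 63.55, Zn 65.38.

128.5 g

M(CuSO4) = 63.55 + 32.06 + 4(16.00) = 159.61 g/mol.
M(Zn) = 65.38 g/mol.
n(CuSO4) = 313.60 g / 159.61 g/mol = 1.9648 mol.
From the equation the CuSO4:Zn mole ratio is 1:1, so n(Zn) = 1.9648 × 1/1 = 1.9648 mol.
Mass of Zn = 1.9648 mol × 65.38 g/mol = 128.46 g.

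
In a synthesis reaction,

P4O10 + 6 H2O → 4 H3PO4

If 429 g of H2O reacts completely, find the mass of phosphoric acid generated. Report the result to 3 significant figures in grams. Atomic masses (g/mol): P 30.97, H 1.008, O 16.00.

M(H2O) = 2(1.008) + 16.00 = 18.016 g/mol.
M(H3PO4) = 3(1.008) + 30.97 + 4(16.00) = 97.994 g/mol.
n(H2O) = 429.0 g / 18.016 g/mol = 23.81 mol.
From the equation the H2O:H3PO4 mole ratio is 6:4, so n(H3PO4) = 23.81 × 4/6 = 15.87 mol.
Mass of H3PO4 = 15.87 mol × 97.994 g/mol = 1556 g.

1560 g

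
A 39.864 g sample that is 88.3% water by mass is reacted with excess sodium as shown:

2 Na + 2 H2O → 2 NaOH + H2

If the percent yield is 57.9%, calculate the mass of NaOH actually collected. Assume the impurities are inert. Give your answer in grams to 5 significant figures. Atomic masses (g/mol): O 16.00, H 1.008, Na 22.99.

45.248 g

Pure H2O available = 39.864 g × 0.883 = 35.1999 g.
M(H2O) = 2(1.008) + 16.00 = 18.016 g/mol.
M(NaOH) = 22.99 + 16.00 + 1.008 = 39.998 g/mol.
n(H2O) = 35.1999 g / 18.016 g/mol = 1.95381 mol.
From the equation the H2O:NaOH mole ratio is 2:2, so n(NaOH) = 1.95381 × 2/2 = 1.95381 mol.
Mass of NaOH = 1.95381 mol × 39.998 g/mol = 78.1487 g.
Actual mass collected = 78.1487 g × 0.579 = 45.2481 g.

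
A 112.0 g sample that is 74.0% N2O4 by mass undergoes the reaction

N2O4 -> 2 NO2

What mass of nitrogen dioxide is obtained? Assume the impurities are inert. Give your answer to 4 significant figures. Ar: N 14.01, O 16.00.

Mass of pure N2O4 = 112.0 g × 0.740 = 82.880 g.
M(N2O4) = 2(14.01) + 4(16.00) = 92.02 g/mol.
M(NO2) = 14.01 + 2(16.00) = 46.01 g/mol.
n(N2O4) = 82.880 g / 92.02 g/mol = 0.90067 mol.
From the equation the N2O4:NO2 mole ratio is 1:2, so n(NO2) = 0.90067 × 2/1 = 1.8013 mol.
Mass of NO2 = 1.8013 mol × 46.01 g/mol = 82.880 g.

82.88 g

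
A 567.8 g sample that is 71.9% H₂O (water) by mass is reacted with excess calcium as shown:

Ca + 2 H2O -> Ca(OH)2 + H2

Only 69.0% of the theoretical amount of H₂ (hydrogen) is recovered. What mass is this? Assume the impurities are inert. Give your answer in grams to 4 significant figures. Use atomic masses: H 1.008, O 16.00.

Pure H2O available = 567.8 g × 0.719 = 408.25 g.
M(H2O) = 2(1.008) + 16.00 = 18.016 g/mol.
M(H2) = 2(1.008) = 2.016 g/mol.
n(H2O) = 408.25 g / 18.016 g/mol = 22.660 mol.
From the equation the H2O:H2 mole ratio is 2:1, so n(H2) = 22.660 × 1/2 = 11.330 mol.
Mass of H2 = 11.330 mol × 2.016 g/mol = 22.842 g.
Actual mass collected = 22.842 g × 0.690 = 15.761 g.

15.76 g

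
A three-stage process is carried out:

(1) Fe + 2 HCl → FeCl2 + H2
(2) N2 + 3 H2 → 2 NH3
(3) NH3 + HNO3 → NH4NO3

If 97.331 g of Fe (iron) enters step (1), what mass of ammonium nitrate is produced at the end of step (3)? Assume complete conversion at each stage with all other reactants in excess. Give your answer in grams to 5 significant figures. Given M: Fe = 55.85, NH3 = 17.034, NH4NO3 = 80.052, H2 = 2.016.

93.006 g

n(Fe) = 97.331 / 55.85 = 1.74272 mol.
Reaction (1): Fe→H2 ratio 1:1 ⇒ n(H2) = 1.74272 mol.
Reaction (2): H2→NH3 ratio 3:2 ⇒ n(NH3) = 1.16181 mol.
Reaction (3): NH3→NH4NO3 ratio 1:1 ⇒ n(NH4NO3) = 1.16181 mol.
Mass of NH4NO3 = 1.16181 × 80.052 = 93.0056 g.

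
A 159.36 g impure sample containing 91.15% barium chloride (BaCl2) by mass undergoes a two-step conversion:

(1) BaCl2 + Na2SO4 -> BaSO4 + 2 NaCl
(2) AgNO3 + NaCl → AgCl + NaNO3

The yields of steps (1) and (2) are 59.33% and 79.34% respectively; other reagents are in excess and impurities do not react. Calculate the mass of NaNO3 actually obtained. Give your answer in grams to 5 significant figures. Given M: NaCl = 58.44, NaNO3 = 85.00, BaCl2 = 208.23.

55.822 g

Pure BaCl2 = 159.36 × 0.9115 = 145.257 g.
n(BaCl2) = 145.257 / 208.23 = 0.697578 mol.
Step 1 (BaCl2:NaCl = 1:2): theoretical n(NaCl) = 1.39516 mol; at 59.33% yield, n(NaCl) = 0.827746 mol.
Step 2 (NaCl:NaNO3 = 1:1): theoretical n(NaNO3) = 0.827746 mol, so theoretical mass = 0.827746 × 85.00 = 70.3584 g.
At 79.34% yield, actual mass of NaNO3 = 70.3584 × 0.7934 = 55.8224 g.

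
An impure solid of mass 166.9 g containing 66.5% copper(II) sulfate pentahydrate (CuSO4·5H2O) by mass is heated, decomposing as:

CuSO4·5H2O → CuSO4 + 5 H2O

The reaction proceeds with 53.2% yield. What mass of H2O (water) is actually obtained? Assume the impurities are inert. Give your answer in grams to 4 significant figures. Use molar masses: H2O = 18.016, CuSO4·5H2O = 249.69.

21.30 g

Pure CuSO4·5H2O available = 166.9 g × 0.665 = 110.99 g.
n(CuSO4·5H2O) = 110.99 g / 249.69 g/mol = 0.44451 mol.
From the equation the CuSO4·5H2O:H2O mole ratio is 1:5, so n(H2O) = 0.44451 × 5/1 = 2.2225 mol.
Mass of H2O = 2.2225 mol × 18.016 g/mol = 40.041 g.
Actual mass collected = 40.041 g × 0.532 = 21.302 g.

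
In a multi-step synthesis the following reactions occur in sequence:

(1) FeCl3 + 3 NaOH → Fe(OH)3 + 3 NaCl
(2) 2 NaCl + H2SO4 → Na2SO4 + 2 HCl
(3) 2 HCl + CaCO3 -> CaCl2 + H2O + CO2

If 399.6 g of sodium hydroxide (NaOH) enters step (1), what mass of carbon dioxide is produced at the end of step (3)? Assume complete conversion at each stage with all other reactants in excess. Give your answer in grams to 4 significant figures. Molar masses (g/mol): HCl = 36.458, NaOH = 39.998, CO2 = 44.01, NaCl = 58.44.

n(NaOH) = 399.6 / 39.998 = 9.9905 mol.
Reaction (1): NaOH→NaCl ratio 3:3 ⇒ n(NaCl) = 9.9905 mol.
Reaction (2): NaCl→HCl ratio 2:2 ⇒ n(HCl) = 9.9905 mol.
Reaction (3): HCl→CO2 ratio 2:1 ⇒ n(CO2) = 4.9952 mol.
Mass of CO2 = 4.9952 × 44.01 = 219.84 g.

219.8 g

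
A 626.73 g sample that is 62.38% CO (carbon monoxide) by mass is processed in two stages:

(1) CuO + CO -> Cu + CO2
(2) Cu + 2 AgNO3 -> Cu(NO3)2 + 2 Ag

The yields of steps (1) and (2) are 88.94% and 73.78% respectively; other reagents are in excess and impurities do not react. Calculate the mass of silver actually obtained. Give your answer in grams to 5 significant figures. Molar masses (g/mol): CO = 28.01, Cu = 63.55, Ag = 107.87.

Pure CO = 626.73 × 0.6238 = 390.954 g.
n(CO) = 390.954 / 28.01 = 13.9577 mol.
Step 1 (CO:Cu = 1:1): theoretical n(Cu) = 13.9577 mol; at 88.94% yield, n(Cu) = 12.4139 mol.
Step 2 (Cu:Ag = 1:2): theoretical n(Ag) = 24.8279 mol, so theoretical mass = 24.8279 × 107.87 = 2678.18 g.
At 73.78% yield, actual mass of Ag = 2678.18 × 0.7378 = 1975.96 g.

1976.0 g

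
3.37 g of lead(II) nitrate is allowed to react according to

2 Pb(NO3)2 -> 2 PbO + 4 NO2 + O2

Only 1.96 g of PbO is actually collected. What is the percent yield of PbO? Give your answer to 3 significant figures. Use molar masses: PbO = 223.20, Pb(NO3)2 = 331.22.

n(Pb(NO3)2) = 3.370 g / 331.22 g/mol = 0.01017 mol.
From the equation the Pb(NO3)2:PbO mole ratio is 2:2, so n(PbO) = 0.01017 × 2/2 = 0.01017 mol.
Mass of PbO = 0.01017 mol × 223.20 g/mol = 2.271 g.
This is the theoretical yield. Percent yield = 1.96 g / 2.271 g × 100% = 86.31%.

86.3 %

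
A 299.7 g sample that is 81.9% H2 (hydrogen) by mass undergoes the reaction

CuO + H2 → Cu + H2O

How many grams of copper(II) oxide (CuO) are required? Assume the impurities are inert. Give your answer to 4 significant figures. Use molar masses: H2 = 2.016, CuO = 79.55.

9685 g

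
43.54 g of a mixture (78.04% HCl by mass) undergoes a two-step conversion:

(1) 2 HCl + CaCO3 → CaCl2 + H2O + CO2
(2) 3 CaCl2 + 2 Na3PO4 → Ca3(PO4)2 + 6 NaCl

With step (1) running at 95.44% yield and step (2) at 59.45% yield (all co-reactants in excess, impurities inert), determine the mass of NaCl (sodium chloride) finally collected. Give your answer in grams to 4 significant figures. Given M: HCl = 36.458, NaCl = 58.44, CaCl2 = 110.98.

30.90 g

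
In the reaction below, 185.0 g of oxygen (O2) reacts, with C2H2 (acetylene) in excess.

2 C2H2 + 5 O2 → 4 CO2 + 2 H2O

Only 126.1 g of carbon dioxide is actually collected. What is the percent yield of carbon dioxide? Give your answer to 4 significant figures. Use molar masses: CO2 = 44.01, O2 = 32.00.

n(O2) = 185.00 g / 32.00 g/mol = 5.7812 mol.
From the equation the O2:CO2 mole ratio is 5:4, so n(CO2) = 5.7812 × 4/5 = 4.6250 mol.
Mass of CO2 = 4.6250 mol × 44.01 g/mol = 203.55 g.
This is the theoretical yield. Percent yield = 126.1 g / 203.55 g × 100% = 61.952%.

61.95 %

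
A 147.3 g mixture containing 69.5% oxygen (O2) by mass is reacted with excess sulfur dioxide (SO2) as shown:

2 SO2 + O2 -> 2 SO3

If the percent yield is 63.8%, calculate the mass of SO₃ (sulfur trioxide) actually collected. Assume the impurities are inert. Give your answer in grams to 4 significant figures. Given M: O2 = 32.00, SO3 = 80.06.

326.8 g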